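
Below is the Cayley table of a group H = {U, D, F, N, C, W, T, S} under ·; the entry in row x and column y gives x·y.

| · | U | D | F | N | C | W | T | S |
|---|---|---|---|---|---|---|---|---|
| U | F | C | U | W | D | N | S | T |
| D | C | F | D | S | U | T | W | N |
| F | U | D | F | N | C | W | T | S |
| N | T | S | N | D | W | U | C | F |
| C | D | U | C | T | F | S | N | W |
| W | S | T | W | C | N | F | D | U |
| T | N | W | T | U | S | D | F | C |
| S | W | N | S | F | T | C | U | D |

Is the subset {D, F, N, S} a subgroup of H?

Yes

{D, F, N, S} contains the identity F.
Checking products: every product of two elements of {D, F, N, S} (read from the table) lies in {D, F, N, S}, so the set is closed.
In a finite group, a nonempty closed subset is a subgroup. So {D, F, N, S} ≤ H.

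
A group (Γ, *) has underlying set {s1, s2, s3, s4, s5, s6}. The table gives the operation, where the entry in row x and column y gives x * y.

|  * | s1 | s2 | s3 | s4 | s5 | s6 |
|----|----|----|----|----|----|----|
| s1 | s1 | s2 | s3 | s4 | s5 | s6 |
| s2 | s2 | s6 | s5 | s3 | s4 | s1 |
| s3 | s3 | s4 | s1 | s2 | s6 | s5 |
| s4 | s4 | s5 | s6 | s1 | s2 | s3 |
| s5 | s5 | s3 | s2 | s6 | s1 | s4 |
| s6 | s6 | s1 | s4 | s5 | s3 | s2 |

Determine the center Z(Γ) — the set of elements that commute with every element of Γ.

An element z is central iff its row equals its column in the table.
For s3: s3 * s2 = s4 ≠ s5 = s2 * s3, so s3 ∉ Z.
Checking each element this way leaves Z(Γ) = {s1}.

{s1}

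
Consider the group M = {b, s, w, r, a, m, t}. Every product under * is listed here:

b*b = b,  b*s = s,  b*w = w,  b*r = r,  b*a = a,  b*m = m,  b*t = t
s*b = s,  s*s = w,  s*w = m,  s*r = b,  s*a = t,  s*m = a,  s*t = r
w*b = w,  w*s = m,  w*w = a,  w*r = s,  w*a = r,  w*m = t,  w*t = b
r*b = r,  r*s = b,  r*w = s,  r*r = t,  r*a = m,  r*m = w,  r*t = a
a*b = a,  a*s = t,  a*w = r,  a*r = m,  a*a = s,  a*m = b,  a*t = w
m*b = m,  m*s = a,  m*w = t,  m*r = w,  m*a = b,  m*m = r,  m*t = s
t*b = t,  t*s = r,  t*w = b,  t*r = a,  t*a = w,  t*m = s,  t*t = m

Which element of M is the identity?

b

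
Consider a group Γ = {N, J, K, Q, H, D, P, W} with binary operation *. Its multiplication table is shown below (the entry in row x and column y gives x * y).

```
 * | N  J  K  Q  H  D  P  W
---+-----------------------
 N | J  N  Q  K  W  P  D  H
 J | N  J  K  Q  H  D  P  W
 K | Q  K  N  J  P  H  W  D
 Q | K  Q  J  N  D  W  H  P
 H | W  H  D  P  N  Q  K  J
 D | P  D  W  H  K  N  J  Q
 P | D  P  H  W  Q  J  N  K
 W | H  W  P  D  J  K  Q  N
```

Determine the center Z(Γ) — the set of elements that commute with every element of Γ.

An element z is central iff its row equals its column in the table.
For W: W * P = Q ≠ K = P * W, so W ∉ Z.
Checking each element this way leaves Z(Γ) = {J, N}.
(Structurally, Γ here is isomorphic to the quaternion group Q_8.)

{J, N}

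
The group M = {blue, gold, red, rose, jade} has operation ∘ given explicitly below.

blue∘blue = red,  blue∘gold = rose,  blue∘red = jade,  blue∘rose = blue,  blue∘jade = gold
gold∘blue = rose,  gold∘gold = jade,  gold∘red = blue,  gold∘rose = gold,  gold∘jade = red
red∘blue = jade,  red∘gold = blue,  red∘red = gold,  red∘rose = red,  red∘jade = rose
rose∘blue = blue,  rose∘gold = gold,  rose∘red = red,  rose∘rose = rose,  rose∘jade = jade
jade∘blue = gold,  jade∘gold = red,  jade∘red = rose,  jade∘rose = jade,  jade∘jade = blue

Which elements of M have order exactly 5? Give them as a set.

{blue, gold, jade, red}

Identity is rose. Compute the order of each non-identity element by repeated multiplication:
  blue: blue → red → jade → gold → rose  (order 5)
  gold: gold → jade → red → blue → rose  (order 5)
  red: red → gold → blue → jade → rose  (order 5)
  jade: jade → blue → gold → red → rose  (order 5)
Elements of order 5: {blue, gold, jade, red}.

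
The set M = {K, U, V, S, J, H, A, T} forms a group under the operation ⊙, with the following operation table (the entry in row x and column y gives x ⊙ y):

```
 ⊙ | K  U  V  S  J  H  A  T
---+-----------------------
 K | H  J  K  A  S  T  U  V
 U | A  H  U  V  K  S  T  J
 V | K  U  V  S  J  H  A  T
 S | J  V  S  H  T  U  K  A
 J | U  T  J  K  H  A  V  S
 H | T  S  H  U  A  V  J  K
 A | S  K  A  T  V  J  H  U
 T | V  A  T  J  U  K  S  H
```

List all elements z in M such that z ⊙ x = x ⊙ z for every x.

{H, V}

An element z is central iff its row equals its column in the table.
For S: S ⊙ K = J ≠ A = K ⊙ S, so S ∉ Z.
Checking each element this way leaves Z(M) = {H, V}.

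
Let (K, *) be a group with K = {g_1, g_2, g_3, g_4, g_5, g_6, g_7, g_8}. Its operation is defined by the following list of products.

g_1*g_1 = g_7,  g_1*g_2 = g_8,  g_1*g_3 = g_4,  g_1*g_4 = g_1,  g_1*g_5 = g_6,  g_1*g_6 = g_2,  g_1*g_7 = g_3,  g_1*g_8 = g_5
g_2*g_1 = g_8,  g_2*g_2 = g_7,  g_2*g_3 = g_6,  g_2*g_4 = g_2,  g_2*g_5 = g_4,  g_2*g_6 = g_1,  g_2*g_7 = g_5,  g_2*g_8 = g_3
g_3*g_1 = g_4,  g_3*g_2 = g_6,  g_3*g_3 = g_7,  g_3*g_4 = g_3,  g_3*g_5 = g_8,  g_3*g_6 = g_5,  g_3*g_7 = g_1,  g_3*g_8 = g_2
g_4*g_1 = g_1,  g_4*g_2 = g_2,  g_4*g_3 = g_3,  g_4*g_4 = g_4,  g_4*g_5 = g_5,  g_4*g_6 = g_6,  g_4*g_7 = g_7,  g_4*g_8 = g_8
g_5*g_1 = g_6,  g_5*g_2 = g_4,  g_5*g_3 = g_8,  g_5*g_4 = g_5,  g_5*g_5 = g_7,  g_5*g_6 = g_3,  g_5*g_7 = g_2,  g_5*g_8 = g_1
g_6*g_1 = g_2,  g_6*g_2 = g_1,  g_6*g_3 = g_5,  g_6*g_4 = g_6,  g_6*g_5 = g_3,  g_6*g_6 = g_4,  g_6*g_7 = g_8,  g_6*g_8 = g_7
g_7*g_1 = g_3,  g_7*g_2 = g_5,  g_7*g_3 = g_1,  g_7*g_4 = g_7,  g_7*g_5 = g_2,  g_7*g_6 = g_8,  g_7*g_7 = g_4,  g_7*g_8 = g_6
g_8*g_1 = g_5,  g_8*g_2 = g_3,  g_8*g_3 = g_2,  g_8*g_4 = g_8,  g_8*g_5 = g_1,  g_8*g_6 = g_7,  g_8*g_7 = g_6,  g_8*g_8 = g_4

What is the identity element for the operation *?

g_4

The identity e satisfies e*x = x for all x, so its row in the table reproduces the column headers.
Row g_4 reads: g_1, g_2, g_3, g_4, g_5, g_6, g_7, g_8 — exactly the header order. So g_4 is the identity.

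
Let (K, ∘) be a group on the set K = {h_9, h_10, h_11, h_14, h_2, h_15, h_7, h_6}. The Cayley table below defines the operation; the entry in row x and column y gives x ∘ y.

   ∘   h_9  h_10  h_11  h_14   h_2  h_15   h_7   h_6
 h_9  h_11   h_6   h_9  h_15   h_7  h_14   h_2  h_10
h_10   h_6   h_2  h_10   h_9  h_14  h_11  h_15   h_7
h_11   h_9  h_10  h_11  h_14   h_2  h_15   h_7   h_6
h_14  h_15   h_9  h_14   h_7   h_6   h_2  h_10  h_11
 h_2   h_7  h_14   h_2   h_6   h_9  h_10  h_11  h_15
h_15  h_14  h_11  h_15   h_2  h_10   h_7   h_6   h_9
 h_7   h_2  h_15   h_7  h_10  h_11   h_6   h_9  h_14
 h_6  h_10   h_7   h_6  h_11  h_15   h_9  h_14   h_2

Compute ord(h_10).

The identity element is h_11 (its row matches the header).
h_10^1 = h_10
h_10^2 = h_10 ∘ h_10 = h_2
h_10^3 = h_2 ∘ h_10 = h_14
h_10^4 = h_14 ∘ h_10 = h_9
h_10^5 = h_9 ∘ h_10 = h_6
h_10^6 = h_6 ∘ h_10 = h_7
h_10^7 = h_7 ∘ h_10 = h_15
h_10^8 = h_15 ∘ h_10 = h_11
The first power of h_10 equal to the identity is h_10^8, so ord(h_10) = 8.

8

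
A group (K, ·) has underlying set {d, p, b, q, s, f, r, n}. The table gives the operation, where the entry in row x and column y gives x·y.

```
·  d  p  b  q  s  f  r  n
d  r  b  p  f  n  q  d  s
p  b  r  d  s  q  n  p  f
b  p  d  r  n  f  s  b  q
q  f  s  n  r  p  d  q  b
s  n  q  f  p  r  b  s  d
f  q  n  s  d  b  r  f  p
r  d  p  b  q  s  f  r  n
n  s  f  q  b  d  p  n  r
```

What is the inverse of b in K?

b

First locate the identity: row r matches the header, so r is the identity.
Scan row b for r: b·b = r. Hence b^(-1) = b.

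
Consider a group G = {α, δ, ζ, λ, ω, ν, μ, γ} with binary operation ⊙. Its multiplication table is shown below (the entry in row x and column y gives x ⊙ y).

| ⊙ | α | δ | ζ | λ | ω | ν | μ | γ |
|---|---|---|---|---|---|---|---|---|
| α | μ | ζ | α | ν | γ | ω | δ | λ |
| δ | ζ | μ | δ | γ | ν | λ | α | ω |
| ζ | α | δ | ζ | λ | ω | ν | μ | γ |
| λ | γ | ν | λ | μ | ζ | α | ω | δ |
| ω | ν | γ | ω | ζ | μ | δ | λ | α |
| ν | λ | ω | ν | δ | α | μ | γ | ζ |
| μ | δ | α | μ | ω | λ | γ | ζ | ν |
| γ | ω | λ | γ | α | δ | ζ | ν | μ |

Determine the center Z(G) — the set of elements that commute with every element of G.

An element z is central iff its row equals its column in the table.
For γ: γ ⊙ λ = α ≠ δ = λ ⊙ γ, so γ ∉ Z.
Checking each element this way leaves Z(G) = {ζ, μ}.

{ζ, μ}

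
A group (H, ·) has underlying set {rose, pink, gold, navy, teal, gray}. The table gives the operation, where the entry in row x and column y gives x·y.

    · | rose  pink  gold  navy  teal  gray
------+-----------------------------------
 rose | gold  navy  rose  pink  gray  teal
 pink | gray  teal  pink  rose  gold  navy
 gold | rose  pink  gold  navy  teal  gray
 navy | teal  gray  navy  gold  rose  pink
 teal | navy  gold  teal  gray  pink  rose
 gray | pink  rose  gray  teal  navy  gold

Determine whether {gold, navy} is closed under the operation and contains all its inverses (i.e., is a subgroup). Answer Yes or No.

Yes

{gold, navy} contains the identity gold.
Checking products: every product of two elements of {gold, navy} (read from the table) lies in {gold, navy}, so the set is closed.
In a finite group, a nonempty closed subset is a subgroup. So {gold, navy} ≤ H.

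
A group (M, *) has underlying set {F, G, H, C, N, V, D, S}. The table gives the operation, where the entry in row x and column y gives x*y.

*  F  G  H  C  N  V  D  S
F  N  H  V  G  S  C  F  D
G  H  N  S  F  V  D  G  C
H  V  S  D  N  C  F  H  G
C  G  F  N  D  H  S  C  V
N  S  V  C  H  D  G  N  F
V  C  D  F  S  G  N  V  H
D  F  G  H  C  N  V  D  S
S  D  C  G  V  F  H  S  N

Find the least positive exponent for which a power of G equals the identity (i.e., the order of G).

The identity element is D (its row matches the header).
G^1 = G
G^2 = G*G = N
G^3 = N*G = V
G^4 = V*G = D
The first power of G equal to the identity is G^4, so ord(G) = 4.
(Structurally, M here is isomorphic to Z_2 x Z_4.)

4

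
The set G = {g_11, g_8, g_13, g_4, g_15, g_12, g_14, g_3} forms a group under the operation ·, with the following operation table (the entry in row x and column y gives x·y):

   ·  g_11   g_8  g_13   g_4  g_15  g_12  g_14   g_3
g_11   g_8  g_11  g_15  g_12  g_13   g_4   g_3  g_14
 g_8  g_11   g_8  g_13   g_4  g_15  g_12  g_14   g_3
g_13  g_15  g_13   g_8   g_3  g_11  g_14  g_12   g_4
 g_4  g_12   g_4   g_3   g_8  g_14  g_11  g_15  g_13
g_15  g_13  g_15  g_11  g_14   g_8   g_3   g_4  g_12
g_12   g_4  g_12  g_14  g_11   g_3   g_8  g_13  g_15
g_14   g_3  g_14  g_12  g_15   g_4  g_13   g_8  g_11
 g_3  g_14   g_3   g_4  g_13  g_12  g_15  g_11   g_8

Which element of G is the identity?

g_8

The identity e satisfies e·x = x for all x, so its row in the table reproduces the column headers.
Row g_8 reads: g_11, g_8, g_13, g_4, g_15, g_12, g_14, g_3 — exactly the header order. So g_8 is the identity.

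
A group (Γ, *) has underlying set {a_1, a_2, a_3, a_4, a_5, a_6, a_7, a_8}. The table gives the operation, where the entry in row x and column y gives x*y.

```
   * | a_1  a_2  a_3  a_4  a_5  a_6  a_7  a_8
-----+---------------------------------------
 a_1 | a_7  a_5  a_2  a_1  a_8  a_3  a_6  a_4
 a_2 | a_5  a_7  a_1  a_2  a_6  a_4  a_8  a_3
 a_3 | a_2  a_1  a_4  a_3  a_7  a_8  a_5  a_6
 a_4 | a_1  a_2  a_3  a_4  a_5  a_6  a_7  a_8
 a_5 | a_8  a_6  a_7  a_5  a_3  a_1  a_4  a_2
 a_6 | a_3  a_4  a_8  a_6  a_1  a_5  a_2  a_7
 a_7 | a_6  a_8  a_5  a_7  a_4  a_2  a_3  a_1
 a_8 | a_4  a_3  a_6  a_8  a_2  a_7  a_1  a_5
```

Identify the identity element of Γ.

a_4

The identity e satisfies e*x = x for all x, so its row in the table reproduces the column headers.
Row a_4 reads: a_1, a_2, a_3, a_4, a_5, a_6, a_7, a_8 — exactly the header order. So a_4 is the identity.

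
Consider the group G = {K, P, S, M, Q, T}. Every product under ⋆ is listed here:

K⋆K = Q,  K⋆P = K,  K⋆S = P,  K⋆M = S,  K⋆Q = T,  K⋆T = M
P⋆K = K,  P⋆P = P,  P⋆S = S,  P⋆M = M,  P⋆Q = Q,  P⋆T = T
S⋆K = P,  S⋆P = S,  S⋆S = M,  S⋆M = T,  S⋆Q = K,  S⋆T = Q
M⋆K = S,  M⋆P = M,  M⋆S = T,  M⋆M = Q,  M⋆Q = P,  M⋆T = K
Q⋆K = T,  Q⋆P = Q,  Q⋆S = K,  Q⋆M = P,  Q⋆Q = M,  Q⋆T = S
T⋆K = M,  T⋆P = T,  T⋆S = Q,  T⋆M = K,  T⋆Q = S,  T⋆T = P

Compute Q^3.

Q^1 = Q
Q^2 = Q ⋆ Q = M
Q^3 = M ⋆ Q = P

P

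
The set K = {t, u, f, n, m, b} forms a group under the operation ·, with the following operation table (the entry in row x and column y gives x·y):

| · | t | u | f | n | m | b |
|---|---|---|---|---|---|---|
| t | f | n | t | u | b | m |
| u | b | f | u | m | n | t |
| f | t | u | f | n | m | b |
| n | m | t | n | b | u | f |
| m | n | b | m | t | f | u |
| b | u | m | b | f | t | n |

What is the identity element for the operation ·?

The identity e satisfies e·x = x for all x, so its row in the table reproduces the column headers.
Row f reads: t, u, f, n, m, b — exactly the header order. So f is the identity.

f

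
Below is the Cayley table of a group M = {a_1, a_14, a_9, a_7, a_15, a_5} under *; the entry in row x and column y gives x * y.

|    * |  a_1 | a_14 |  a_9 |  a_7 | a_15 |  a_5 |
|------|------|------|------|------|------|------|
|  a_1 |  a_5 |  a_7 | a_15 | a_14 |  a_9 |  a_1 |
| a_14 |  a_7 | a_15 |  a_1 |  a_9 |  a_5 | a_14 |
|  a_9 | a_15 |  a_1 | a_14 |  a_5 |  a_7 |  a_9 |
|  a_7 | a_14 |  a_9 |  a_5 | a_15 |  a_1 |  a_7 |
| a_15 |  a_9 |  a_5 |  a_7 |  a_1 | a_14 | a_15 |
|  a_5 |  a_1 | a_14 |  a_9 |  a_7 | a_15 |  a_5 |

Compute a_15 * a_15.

a_14

Read row a_15, column a_15: a_15 * a_15 = a_14.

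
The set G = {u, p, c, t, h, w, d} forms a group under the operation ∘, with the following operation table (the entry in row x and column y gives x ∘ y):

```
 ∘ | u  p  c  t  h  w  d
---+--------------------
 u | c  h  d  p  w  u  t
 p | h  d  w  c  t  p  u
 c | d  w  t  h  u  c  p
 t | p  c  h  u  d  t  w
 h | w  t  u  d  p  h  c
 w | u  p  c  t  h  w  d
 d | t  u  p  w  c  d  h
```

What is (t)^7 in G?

t^1 = t
t^2 = t ∘ t = u
t^3 = u ∘ t = p
t^4 = p ∘ t = c
t^5 = c ∘ t = h
t^6 = h ∘ t = d
t^7 = d ∘ t = w

w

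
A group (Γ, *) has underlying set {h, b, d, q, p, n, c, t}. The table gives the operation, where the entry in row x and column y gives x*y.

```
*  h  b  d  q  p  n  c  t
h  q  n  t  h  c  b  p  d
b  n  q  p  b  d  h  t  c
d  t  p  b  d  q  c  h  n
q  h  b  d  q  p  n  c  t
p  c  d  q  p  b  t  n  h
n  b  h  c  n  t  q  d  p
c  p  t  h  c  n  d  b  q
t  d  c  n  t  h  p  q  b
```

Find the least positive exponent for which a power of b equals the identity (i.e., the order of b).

The identity element is q (its row matches the header).
b^1 = b
b^2 = b*b = q
The first power of b equal to the identity is b^2, so ord(b) = 2.

2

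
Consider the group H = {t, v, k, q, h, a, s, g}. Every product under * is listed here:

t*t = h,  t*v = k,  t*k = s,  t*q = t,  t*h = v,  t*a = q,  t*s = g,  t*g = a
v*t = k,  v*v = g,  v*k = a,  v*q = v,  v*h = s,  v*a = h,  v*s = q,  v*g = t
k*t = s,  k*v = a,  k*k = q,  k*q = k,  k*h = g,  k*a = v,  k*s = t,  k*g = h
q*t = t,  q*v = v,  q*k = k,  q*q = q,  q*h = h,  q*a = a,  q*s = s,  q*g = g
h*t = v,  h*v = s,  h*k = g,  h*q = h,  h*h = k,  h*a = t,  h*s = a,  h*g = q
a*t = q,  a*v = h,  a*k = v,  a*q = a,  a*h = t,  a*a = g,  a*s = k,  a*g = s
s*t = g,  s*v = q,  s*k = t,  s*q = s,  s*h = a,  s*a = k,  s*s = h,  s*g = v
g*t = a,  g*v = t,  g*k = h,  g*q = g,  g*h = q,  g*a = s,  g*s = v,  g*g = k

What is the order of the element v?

8

The identity element is q (its row matches the header).
v^1 = v
v^2 = v*v = g
v^3 = g*v = t
v^4 = t*v = k
v^5 = k*v = a
v^6 = a*v = h
v^7 = h*v = s
v^8 = s*v = q
The first power of v equal to the identity is v^8, so ord(v) = 8.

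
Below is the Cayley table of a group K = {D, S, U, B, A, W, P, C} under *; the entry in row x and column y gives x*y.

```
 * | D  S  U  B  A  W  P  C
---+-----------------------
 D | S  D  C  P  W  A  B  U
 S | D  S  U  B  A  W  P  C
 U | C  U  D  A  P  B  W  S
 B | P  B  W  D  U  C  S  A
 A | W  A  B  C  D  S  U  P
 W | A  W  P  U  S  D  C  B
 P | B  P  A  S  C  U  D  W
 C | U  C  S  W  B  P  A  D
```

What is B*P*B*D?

P

B*P = S
S*B = B
B*D = P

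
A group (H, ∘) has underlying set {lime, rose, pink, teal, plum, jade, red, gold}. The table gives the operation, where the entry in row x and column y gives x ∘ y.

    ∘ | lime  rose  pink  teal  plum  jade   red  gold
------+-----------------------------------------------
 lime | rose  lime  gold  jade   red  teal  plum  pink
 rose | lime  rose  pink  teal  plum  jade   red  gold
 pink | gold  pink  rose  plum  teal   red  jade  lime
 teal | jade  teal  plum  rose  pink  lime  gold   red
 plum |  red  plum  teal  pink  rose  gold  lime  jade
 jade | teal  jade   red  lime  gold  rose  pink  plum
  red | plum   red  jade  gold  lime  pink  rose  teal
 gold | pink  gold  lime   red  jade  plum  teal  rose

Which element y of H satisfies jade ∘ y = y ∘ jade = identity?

First locate the identity: row rose matches the header, so rose is the identity.
Scan row jade for rose: jade ∘ jade = rose. Hence jade^(-1) = jade.

jade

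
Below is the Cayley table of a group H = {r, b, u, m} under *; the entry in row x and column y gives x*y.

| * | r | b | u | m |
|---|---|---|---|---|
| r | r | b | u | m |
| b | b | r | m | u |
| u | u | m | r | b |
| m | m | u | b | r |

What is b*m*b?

m

b*m = u
u*b = m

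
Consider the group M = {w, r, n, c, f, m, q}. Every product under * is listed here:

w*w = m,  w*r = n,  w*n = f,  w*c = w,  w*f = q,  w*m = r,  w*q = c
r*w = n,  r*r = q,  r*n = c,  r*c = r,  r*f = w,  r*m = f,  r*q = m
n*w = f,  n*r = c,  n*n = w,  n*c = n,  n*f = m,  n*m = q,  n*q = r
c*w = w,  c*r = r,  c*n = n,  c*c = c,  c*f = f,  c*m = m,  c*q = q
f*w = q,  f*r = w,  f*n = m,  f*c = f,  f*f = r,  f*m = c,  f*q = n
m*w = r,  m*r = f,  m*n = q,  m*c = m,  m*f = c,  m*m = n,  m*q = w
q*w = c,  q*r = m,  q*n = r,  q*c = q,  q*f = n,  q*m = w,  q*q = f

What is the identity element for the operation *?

c

The identity e satisfies e*x = x for all x, so its row in the table reproduces the column headers.
Row c reads: w, r, n, c, f, m, q — exactly the header order. So c is the identity.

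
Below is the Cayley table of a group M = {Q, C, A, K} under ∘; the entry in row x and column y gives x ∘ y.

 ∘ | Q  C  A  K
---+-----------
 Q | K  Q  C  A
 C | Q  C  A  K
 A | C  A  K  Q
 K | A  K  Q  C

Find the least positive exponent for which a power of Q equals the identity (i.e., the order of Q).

The identity element is C (its row matches the header).
Q^1 = Q
Q^2 = Q ∘ Q = K
Q^3 = K ∘ Q = A
Q^4 = A ∘ Q = C
The first power of Q equal to the identity is Q^4, so ord(Q) = 4.

4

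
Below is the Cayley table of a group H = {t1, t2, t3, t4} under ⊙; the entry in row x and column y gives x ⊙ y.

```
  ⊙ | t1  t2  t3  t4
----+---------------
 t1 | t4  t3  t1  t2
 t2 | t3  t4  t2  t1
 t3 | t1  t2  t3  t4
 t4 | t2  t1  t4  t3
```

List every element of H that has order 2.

{t4}

Identity is t3. Compute the order of each non-identity element by repeated multiplication:
  t1: t1 → t4 → t2 → t3  (order 4)
  t2: t2 → t4 → t1 → t3  (order 4)
  t4: t4 → t3  (order 2)
Elements of order 2: {t4}.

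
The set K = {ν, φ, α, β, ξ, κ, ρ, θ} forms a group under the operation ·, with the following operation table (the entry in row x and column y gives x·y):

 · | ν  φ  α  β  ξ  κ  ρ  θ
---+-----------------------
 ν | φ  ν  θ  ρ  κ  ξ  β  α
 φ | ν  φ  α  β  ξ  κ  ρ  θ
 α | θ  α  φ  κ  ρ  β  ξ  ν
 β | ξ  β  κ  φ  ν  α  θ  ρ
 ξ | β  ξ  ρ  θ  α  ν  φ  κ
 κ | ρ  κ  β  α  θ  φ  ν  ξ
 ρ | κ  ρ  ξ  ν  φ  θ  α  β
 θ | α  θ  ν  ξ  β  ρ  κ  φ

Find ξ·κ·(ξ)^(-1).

β

The identity is φ. In row ξ, the entry φ sits in column ρ, so ξ^(-1) = ρ.
ξ·κ = ν
ν·ρ = β
(Structurally, K here is isomorphic to the dihedral group D_4.)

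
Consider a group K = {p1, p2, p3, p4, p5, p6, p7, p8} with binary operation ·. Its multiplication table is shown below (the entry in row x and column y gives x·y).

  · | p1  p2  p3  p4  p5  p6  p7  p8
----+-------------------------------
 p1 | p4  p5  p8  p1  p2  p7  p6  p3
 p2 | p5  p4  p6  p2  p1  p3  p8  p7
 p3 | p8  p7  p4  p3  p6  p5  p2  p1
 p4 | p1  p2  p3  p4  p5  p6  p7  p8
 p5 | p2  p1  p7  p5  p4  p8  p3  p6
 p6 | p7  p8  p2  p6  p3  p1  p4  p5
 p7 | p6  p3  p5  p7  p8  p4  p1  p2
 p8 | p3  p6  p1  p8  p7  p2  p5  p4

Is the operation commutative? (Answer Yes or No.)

No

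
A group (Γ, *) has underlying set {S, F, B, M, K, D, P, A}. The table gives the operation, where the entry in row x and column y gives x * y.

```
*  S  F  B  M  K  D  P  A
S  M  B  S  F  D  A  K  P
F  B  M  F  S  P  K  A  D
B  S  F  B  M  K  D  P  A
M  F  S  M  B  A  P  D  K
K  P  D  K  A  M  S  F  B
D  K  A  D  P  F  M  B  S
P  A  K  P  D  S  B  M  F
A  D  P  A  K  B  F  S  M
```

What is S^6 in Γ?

S^1 = S
S^2 = S * S = M
S^3 = M * S = F
S^4 = F * S = B
S^5 = B * S = S
S^6 = S * S = M

M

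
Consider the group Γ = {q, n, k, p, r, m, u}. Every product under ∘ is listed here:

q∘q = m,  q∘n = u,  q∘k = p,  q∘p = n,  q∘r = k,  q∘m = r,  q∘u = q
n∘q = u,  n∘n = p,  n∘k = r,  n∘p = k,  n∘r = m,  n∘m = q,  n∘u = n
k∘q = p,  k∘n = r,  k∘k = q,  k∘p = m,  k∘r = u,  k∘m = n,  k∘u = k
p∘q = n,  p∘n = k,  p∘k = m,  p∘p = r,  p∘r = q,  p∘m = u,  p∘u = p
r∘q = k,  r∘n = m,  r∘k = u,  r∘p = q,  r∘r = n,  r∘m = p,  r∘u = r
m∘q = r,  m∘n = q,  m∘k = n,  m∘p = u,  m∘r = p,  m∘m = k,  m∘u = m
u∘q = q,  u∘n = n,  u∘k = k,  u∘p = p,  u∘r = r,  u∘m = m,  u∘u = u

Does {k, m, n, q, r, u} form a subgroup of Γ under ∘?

No

m ∘ r = p, which is not in {k, m, n, q, r, u}.
The subset is not closed under ∘, so it is not a subgroup.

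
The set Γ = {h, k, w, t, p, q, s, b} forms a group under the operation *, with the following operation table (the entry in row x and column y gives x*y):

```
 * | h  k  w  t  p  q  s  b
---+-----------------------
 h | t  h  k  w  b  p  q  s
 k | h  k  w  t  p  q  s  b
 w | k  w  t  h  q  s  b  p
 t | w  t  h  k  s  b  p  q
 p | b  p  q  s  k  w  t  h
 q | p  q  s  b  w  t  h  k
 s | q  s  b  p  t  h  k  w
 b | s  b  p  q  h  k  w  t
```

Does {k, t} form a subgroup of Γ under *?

{k, t} contains the identity k.
Checking products: every product of two elements of {k, t} (read from the table) lies in {k, t}, so the set is closed.
In a finite group, a nonempty closed subset is a subgroup. So {k, t} ≤ Γ.

Yes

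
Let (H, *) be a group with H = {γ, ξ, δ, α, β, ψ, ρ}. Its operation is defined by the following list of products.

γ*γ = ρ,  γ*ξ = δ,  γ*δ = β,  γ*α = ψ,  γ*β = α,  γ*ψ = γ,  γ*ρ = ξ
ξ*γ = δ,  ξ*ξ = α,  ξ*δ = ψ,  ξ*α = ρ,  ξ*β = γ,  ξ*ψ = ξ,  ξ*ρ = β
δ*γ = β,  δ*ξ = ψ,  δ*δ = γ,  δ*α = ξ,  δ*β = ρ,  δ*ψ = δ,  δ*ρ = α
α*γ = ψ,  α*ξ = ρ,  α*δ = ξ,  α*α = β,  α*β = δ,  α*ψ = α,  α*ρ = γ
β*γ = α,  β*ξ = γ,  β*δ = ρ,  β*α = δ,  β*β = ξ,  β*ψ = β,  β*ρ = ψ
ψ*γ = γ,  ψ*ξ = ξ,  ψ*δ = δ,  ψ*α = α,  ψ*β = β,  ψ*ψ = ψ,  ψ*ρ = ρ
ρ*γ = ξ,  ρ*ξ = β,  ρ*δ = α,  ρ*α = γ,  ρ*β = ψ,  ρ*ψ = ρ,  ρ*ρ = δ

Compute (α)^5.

α^1 = α
α^2 = α * α = β
α^3 = β * α = δ
α^4 = δ * α = ξ
α^5 = ξ * α = ρ

ρ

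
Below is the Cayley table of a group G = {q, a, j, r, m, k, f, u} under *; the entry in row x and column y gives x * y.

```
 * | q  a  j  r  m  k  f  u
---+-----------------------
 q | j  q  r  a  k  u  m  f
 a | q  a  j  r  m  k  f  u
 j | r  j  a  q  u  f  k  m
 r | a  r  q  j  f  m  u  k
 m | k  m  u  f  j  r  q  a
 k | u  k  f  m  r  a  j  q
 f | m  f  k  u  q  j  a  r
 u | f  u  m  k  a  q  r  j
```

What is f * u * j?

q

f * u = r
r * j = q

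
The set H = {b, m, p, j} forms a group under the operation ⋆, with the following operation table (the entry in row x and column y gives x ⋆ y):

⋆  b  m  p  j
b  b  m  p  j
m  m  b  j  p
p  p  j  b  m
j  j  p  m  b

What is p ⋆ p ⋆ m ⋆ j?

p

p ⋆ p = b
b ⋆ m = m
m ⋆ j = p
(Structurally, H here is isomorphic to the Klein four-group V_4.)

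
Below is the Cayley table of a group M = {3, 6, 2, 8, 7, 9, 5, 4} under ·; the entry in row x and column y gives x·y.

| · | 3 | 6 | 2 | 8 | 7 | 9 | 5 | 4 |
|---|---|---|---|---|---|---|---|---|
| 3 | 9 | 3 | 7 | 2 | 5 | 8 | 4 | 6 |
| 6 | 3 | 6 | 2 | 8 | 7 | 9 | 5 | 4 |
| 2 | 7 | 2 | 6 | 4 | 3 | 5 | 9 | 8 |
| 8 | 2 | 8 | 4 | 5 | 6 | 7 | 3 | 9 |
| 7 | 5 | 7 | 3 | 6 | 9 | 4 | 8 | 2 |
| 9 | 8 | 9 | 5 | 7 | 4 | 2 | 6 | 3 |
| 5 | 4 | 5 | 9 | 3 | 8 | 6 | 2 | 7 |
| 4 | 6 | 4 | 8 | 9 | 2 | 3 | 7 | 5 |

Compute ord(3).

The identity element is 6 (its row matches the header).
3^1 = 3
3^2 = 3·3 = 9
3^3 = 9·3 = 8
3^4 = 8·3 = 2
3^5 = 2·3 = 7
3^6 = 7·3 = 5
3^7 = 5·3 = 4
3^8 = 4·3 = 6
The first power of 3 equal to the identity is 3^8, so ord(3) = 8.

8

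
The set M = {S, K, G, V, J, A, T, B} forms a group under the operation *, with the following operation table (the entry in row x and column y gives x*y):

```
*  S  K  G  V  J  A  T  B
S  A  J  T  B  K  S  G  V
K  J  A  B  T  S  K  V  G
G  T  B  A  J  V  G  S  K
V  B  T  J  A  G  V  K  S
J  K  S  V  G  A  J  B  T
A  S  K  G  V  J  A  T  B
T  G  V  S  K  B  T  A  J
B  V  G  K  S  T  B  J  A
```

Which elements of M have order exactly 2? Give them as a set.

{B, G, J, K, S, T, V}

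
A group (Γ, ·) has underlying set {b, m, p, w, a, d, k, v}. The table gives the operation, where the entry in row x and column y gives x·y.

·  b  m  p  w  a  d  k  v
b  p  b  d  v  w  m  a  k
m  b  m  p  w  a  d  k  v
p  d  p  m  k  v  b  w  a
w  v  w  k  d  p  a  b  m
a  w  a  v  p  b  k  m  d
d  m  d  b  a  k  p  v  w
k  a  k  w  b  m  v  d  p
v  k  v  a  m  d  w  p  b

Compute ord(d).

4

The identity element is m (its row matches the header).
d^1 = d
d^2 = d·d = p
d^3 = p·d = b
d^4 = b·d = m
The first power of d equal to the identity is d^4, so ord(d) = 4.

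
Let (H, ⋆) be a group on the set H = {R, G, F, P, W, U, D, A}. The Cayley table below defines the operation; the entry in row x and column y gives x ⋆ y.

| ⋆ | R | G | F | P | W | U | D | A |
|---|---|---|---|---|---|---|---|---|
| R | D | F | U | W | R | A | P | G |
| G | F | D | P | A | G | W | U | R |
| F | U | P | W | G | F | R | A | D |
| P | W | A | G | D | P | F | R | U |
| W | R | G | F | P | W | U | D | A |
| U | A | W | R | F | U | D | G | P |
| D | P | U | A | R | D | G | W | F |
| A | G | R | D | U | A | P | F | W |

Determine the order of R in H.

4

The identity element is W (its row matches the header).
R^1 = R
R^2 = R ⋆ R = D
R^3 = D ⋆ R = P
R^4 = P ⋆ R = W
The first power of R equal to the identity is R^4, so ord(R) = 4.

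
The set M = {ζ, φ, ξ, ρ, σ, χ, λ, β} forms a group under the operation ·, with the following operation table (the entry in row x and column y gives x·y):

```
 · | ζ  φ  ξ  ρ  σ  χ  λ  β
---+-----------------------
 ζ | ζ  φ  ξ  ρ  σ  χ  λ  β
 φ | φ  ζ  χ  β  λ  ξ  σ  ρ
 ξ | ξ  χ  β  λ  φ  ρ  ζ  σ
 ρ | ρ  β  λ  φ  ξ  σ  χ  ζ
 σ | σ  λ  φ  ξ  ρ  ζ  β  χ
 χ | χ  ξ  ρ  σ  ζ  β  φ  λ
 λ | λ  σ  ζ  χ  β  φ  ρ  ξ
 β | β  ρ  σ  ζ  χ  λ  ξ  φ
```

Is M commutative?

Yes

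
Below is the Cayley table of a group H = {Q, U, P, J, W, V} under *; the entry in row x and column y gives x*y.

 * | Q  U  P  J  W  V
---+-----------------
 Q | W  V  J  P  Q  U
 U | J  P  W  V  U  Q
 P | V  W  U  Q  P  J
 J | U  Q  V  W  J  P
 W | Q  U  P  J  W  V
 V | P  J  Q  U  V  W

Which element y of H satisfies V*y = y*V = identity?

First locate the identity: row W matches the header, so W is the identity.
Scan row V for W: V*V = W. Hence V^(-1) = V.

V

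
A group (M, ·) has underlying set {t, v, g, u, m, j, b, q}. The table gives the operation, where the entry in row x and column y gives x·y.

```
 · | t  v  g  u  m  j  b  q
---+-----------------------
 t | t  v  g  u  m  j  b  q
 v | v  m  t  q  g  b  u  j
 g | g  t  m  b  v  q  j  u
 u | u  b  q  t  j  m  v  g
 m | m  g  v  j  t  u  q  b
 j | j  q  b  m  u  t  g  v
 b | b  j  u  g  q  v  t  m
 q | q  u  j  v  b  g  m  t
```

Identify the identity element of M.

t

The identity e satisfies e·x = x for all x, so its row in the table reproduces the column headers.
Row t reads: t, v, g, u, m, j, b, q — exactly the header order. So t is the identity.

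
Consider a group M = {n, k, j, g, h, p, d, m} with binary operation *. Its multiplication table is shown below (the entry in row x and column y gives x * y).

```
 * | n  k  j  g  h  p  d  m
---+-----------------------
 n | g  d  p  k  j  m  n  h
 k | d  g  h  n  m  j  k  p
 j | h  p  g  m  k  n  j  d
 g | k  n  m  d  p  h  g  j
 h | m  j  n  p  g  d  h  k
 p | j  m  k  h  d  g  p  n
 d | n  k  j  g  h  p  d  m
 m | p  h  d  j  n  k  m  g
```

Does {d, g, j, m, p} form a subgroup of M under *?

g * p = h, which is not in {d, g, j, m, p}.
The subset is not closed under *, so it is not a subgroup.

No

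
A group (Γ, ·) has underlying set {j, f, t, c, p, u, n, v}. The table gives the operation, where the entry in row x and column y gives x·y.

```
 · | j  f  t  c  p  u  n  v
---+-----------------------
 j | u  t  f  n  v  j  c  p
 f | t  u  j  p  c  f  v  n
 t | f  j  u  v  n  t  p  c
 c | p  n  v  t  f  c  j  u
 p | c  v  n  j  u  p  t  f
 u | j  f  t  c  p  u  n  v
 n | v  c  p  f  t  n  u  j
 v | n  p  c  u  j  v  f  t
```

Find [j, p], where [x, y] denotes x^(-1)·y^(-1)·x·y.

Identity is u; from the table j^(-1) = j and p^(-1) = p.
j·p = v
v·j = n
n·p = t

t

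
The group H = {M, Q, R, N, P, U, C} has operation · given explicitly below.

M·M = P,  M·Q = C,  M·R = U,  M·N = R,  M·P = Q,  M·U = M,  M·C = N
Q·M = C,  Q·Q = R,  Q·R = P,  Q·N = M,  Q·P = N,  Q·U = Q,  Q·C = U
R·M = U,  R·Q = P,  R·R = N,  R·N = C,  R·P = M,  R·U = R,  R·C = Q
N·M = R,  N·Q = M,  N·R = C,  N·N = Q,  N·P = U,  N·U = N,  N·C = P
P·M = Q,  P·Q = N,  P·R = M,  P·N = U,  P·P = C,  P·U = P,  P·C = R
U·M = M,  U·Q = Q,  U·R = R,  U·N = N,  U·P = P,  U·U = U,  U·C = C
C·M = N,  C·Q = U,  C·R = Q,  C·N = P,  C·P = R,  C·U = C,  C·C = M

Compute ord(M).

7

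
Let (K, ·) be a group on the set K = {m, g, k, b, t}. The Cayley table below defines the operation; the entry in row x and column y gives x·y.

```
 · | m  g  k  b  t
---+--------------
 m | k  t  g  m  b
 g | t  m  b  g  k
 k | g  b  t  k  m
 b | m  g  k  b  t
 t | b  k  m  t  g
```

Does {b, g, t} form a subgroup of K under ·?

No

g·g = m, which is not in {b, g, t}.
The subset is not closed under ·, so it is not a subgroup.
(Structurally, K here is isomorphic to the cyclic group Z_5.)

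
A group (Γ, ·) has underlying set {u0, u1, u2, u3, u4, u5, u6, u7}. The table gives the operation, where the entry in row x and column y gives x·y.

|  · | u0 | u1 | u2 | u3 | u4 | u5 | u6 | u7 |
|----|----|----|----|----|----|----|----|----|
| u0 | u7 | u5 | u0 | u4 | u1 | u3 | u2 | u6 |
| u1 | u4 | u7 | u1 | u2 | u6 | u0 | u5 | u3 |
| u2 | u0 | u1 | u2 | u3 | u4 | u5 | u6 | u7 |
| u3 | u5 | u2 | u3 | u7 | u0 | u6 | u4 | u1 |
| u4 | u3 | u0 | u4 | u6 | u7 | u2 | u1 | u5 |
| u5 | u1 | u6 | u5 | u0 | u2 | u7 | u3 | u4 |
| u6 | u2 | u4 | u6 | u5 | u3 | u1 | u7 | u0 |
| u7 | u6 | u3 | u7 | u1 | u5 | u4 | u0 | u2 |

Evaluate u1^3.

u3

u1^1 = u1
u1^2 = u1·u1 = u7
u1^3 = u7·u1 = u3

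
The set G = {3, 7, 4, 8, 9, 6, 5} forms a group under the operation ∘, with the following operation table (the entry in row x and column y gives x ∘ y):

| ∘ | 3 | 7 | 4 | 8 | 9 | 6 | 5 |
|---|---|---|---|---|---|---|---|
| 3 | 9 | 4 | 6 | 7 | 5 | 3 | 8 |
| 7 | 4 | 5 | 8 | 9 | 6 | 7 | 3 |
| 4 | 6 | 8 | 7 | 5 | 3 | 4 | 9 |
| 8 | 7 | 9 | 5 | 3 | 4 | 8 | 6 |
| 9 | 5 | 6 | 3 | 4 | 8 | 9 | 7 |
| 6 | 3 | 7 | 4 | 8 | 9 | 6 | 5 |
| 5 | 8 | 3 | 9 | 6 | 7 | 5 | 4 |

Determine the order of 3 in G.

7

The identity element is 6 (its row matches the header).
3^1 = 3
3^2 = 3 ∘ 3 = 9
3^3 = 9 ∘ 3 = 5
3^4 = 5 ∘ 3 = 8
3^5 = 8 ∘ 3 = 7
3^6 = 7 ∘ 3 = 4
3^7 = 4 ∘ 3 = 6
The first power of 3 equal to the identity is 3^7, so ord(3) = 7.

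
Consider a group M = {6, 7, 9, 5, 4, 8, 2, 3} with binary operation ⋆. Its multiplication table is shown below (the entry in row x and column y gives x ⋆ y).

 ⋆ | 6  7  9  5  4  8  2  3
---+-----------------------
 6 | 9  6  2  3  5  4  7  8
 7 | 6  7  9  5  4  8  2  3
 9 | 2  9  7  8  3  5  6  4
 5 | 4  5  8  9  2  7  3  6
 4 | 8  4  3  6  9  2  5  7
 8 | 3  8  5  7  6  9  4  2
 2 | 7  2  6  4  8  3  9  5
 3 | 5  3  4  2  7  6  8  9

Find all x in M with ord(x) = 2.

Identity is 7. Compute the order of each non-identity element by repeated multiplication:
  6: 6 → 9 → 2 → 7  (order 4)
  9: 9 → 7  (order 2)
  5: 5 → 9 → 8 → 7  (order 4)
  4: 4 → 9 → 3 → 7  (order 4)
  8: 8 → 9 → 5 → 7  (order 4)
  2: 2 → 9 → 6 → 7  (order 4)
  3: 3 → 9 → 4 → 7  (order 4)
Elements of order 2: {9}.
(Structurally, M here is isomorphic to the quaternion group Q_8.)

{9}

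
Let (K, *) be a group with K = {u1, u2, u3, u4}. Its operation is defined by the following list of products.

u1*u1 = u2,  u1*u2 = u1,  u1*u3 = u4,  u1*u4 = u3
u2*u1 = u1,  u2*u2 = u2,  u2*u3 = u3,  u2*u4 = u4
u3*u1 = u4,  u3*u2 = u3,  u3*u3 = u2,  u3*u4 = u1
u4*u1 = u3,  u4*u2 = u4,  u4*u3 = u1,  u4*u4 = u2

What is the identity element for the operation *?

The identity e satisfies e * x = x for all x, so its row in the table reproduces the column headers.
Row u2 reads: u1, u2, u3, u4 — exactly the header order. So u2 is the identity.
(Structurally, K here is isomorphic to the Klein four-group V_4.)

u2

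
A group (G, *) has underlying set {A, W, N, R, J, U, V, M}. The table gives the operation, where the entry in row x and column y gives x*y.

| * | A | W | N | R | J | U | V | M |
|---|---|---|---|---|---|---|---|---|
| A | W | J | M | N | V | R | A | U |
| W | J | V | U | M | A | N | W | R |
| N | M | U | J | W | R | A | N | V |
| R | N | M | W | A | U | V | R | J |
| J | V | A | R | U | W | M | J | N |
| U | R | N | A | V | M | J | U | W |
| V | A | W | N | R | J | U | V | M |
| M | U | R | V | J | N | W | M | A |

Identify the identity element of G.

V

The identity e satisfies e*x = x for all x, so its row in the table reproduces the column headers.
Row V reads: A, W, N, R, J, U, V, M — exactly the header order. So V is the identity.
(Structurally, G here is isomorphic to the cyclic group Z_8.)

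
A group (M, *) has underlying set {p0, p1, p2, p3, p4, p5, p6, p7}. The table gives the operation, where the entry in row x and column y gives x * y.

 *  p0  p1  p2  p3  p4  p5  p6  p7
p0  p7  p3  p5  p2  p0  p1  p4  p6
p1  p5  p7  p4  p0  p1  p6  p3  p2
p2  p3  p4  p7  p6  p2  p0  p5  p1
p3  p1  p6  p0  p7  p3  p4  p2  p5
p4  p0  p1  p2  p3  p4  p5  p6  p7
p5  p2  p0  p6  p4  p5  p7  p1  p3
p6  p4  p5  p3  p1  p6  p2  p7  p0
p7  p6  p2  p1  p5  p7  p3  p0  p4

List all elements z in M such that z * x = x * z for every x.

An element z is central iff its row equals its column in the table.
For p0: p0 * p2 = p5 ≠ p3 = p2 * p0, so p0 ∉ Z.
Checking each element this way leaves Z(M) = {p4, p7}.

{p4, p7}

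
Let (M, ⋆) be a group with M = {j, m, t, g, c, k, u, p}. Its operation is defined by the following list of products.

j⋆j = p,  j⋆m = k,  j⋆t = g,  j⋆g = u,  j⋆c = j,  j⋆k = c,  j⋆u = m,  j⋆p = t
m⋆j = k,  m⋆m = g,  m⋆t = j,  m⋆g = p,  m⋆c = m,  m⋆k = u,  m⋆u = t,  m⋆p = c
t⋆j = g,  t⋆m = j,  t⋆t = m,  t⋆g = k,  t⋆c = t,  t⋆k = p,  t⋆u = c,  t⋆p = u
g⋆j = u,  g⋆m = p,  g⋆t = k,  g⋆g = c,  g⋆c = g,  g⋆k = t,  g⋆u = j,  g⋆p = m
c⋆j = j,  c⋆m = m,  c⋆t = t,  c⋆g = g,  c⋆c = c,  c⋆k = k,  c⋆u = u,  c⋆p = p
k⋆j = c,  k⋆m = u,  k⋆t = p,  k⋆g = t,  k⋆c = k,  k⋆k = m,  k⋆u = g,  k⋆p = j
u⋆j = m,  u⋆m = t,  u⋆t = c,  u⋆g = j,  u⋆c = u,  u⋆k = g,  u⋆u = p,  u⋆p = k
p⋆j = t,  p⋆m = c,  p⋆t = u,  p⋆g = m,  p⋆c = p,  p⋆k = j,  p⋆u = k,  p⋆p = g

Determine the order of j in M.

The identity element is c (its row matches the header).
j^1 = j
j^2 = j ⋆ j = p
j^3 = p ⋆ j = t
j^4 = t ⋆ j = g
j^5 = g ⋆ j = u
j^6 = u ⋆ j = m
j^7 = m ⋆ j = k
j^8 = k ⋆ j = c
The first power of j equal to the identity is j^8, so ord(j) = 8.

8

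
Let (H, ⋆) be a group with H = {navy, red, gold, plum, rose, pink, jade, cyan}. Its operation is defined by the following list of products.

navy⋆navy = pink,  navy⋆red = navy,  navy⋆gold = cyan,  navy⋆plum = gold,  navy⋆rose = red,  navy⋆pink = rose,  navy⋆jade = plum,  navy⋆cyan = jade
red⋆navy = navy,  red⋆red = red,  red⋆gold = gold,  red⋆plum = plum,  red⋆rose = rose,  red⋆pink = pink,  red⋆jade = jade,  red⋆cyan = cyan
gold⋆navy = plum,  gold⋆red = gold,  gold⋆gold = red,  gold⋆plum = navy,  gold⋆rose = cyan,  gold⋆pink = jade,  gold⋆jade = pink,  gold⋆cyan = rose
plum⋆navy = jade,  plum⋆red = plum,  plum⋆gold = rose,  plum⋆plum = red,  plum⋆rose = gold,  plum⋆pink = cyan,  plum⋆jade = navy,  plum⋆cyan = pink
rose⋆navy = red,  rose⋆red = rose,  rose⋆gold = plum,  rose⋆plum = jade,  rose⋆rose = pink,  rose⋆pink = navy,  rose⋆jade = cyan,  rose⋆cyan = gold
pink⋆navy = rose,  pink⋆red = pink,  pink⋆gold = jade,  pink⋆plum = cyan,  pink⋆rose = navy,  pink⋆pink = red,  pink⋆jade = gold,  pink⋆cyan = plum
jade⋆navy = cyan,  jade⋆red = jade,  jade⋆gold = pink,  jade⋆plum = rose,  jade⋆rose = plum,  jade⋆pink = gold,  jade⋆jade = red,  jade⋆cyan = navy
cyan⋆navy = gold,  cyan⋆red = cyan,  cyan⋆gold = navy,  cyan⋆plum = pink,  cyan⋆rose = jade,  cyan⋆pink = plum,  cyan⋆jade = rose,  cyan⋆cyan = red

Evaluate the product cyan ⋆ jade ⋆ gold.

plum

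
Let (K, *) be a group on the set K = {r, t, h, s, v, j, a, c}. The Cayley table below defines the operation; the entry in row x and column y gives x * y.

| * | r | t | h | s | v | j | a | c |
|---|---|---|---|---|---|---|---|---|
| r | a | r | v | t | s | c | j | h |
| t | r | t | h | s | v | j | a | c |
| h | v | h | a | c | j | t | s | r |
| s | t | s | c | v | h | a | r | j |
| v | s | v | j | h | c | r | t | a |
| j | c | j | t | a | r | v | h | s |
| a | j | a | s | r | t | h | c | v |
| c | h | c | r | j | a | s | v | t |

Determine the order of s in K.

The identity element is t (its row matches the header).
s^1 = s
s^2 = s * s = v
s^3 = v * s = h
s^4 = h * s = c
s^5 = c * s = j
s^6 = j * s = a
s^7 = a * s = r
s^8 = r * s = t
The first power of s equal to the identity is s^8, so ord(s) = 8.

8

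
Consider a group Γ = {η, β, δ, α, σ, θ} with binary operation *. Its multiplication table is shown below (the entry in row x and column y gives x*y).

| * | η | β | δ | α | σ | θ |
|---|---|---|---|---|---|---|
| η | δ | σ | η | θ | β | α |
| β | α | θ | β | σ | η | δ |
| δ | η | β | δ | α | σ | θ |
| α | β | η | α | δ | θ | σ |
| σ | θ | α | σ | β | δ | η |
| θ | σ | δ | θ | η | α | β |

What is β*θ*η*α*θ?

β*θ = δ
δ*η = η
η*α = θ
θ*θ = β
(Structurally, Γ here is isomorphic to the symmetric group S_3.)

β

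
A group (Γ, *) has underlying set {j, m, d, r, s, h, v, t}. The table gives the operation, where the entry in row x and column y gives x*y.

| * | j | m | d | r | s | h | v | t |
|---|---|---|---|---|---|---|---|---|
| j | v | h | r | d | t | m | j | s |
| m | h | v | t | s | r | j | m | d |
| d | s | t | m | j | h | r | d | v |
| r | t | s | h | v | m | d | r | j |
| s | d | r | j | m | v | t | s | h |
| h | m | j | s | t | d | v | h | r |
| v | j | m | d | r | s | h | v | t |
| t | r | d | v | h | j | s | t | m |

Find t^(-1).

d

First locate the identity: row v matches the header, so v is the identity.
Scan row t for v: t*d = v. Hence t^(-1) = d.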